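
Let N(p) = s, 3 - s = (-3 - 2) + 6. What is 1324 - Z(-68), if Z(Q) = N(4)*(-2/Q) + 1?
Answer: 22490/17 ≈ 1322.9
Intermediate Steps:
s = 2 (s = 3 - ((-3 - 2) + 6) = 3 - (-5 + 6) = 3 - 1*1 = 3 - 1 = 2)
N(p) = 2
Z(Q) = 1 - 4/Q (Z(Q) = 2*(-2/Q) + 1 = -4/Q + 1 = 1 - 4/Q)
1324 - Z(-68) = 1324 - (-4 - 68)/(-68) = 1324 - (-1)*(-72)/68 = 1324 - 1*18/17 = 1324 - 18/17 = 22490/17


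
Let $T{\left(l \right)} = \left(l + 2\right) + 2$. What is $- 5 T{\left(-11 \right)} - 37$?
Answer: $-2$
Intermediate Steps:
$T{\left(l \right)} = 4 + l$ ($T{\left(l \right)} = \left(2 + l\right) + 2 = 4 + l$)
$- 5 T{\left(-11 \right)} - 37 = - 5 \left(4 - 11\right) - 37 = \left(-5\right) \left(-7\right) - 37 = 35 - 37 = -2$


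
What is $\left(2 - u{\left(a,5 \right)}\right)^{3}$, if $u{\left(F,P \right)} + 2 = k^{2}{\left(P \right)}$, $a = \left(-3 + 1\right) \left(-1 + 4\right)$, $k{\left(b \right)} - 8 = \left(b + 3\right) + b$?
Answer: $-83453453$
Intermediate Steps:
$k{\left(b \right)} = 11 + 2 b$ ($k{\left(b \right)} = 8 + \left(\left(b + 3\right) + b\right) = 8 + \left(\left(3 + b\right) + b\right) = 8 + \left(3 + 2 b\right) = 11 + 2 b$)
$a = -6$ ($a = \left(-2\right) 3 = -6$)
$u{\left(F,P \right)} = -2 + \left(11 + 2 P\right)^{2}$
$\left(2 - u{\left(a,5 \right)}\right)^{3} = \left(2 - \left(-2 + \left(11 + 2 \cdot 5\right)^{2}\right)\right)^{3} = \left(2 - \left(-2 + \left(11 + 10\right)^{2}\right)\right)^{3} = \left(2 - \left(-2 + 21^{2}\right)\right)^{3} = \left(2 - \left(-2 + 441\right)\right)^{3} = \left(2 - 439\right)^{3} = \left(-437\right)^{3} = -83453453$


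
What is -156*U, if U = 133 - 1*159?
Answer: 4056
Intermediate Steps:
U = -26 (U = 133 - 159 = -26)
-156*U = -156*(-26) = 4056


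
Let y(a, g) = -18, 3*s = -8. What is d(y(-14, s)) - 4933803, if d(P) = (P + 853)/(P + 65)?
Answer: -231887906/47 ≈ -4.9338e+6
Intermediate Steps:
s = -8/3 (s = (1/3)*(-8) = -8/3 ≈ -2.6667)
d(P) = (853 + P)/(65 + P)
d(y(-14, s)) - 4933803 = (853 - 18)/(65 - 18) - 4933803 = 835/47 - 4933803 = -231887906/47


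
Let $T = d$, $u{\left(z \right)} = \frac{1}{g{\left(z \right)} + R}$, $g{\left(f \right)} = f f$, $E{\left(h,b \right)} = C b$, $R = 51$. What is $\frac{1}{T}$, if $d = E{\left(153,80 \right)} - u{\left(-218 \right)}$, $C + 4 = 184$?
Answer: $\frac{47575}{685079999} \approx 6.9444 \cdot 10^{-5}$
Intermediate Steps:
$C = 180$ ($C = -4 + 184 = 180$)
$E{\left(h,b \right)} = 180 b$
$g{\left(f \right)} = f^{2}$
$u{\left(z \right)} = \frac{1}{51 + z^{2}}$ ($u{\left(z \right)} = \frac{1}{z^{2} + 51} = \frac{1}{51 + z^{2}}$)
$d = \frac{685079999}{47575}$ ($d = 180 \cdot 80 - \frac{1}{51 + \left(-218\right)^{2}} = 14400 - \frac{1}{51 + 47524} = 14400 - \frac{1}{47575} = \frac{685079999}{47575} \approx 14400.0$)
$T = \frac{685079999}{47575} \approx 14400.0$
$\frac{1}{T} = \frac{1}{\frac{685079999}{47575}} = \frac{47575}{685079999}$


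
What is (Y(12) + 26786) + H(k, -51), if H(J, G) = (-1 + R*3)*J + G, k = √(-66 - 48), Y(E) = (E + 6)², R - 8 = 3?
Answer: 27059 + 32*I*√114 ≈ 27059.0 + 341.67*I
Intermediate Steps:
R = 11 (R = 8 + 3 = 11)
Y(E) = (6 + E)²
k = I*√114 (k = √(-114) = I*√114 ≈ 10.677*I)
H(J, G) = G + 32*J (H(J, G) = (-1 + 11*3)*J + G = (-1 + 33)*J + G = 32*J + G = G + 32*J)
(Y(12) + 26786) + H(k, -51) = ((6 + 12)² + 26786) + (-51 + 32*(I*√114)) = (18² + 26786) + (-51 + 32*I*√114) = (324 + 26786) + (-51 + 32*I*√114) = 27110 + (-51 + 32*I*√114) = 27059 + 32*I*√114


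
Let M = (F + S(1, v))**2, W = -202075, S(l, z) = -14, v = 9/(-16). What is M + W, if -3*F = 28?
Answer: -1813775/9 ≈ -2.0153e+5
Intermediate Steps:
v = -9/16 (v = 9*(-1/16) = -9/16 ≈ -0.56250)
F = -28/3 (F = -1/3*28 = -28/3 ≈ -9.3333)
M = 4900/9 (M = (-28/3 - 14)**2 = (-70/3)**2 = 4900/9 ≈ 544.44)
M + W = 4900/9 - 202075 = -1813775/9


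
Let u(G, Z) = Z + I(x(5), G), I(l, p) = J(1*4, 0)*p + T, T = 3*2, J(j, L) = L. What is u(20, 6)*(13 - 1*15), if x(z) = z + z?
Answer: -24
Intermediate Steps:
T = 6
x(z) = 2*z
I(l, p) = 6 (I(l, p) = 0*p + 6 = 0 + 6 = 6)
u(G, Z) = 6 + Z (u(G, Z) = Z + 6 = 6 + Z)
u(20, 6)*(13 - 1*15) = (6 + 6)*(13 - 1*15) = 12*(13 - 15) = 12*(-2) = -24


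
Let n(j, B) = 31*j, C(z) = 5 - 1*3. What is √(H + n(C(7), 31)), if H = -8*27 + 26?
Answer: 8*I*√2 ≈ 11.314*I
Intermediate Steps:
C(z) = 2 (C(z) = 5 - 3 = 2)
H = -190 (H = -216 + 26 = -190)
√(H + n(C(7), 31)) = √(-190 + 31*2) = √(-190 + 62) = √(-128) = 8*I*√2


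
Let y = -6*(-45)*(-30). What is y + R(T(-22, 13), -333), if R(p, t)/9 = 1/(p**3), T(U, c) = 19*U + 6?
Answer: -566469676809/69934528 ≈ -8100.0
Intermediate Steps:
y = -8100 (y = 270*(-30) = -8100)
T(U, c) = 6 + 19*U
R(p, t) = 9/p**3 (R(p, t) = 9/(p**3) = 9/p**3)
y + R(T(-22, 13), -333) = -8100 + 9/(6 + 19*(-22))**3 = -8100 + 9/(6 - 418)**3 = -8100 + 9/(-412)**3 = -8100 + 9*(-1/69934528) = -8100 - 9/69934528 = -566469676809/69934528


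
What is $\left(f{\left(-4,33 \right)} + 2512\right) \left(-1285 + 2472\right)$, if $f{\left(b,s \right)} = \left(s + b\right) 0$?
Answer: $2981744$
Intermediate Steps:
$f{\left(b,s \right)} = 0$ ($f{\left(b,s \right)} = \left(b + s\right) 0 = 0$)
$\left(f{\left(-4,33 \right)} + 2512\right) \left(-1285 + 2472\right) = \left(0 + 2512\right) \left(-1285 + 2472\right) = 2512 \cdot 1187 = 2981744$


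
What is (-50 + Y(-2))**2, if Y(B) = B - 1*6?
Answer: 3364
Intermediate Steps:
Y(B) = -6 + B (Y(B) = B - 6 = -6 + B)
(-50 + Y(-2))**2 = (-50 + (-6 - 2))**2 = (-50 - 8)**2 = (-58)**2 = 3364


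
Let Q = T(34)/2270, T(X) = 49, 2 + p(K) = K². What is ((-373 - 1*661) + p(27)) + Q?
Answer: -696841/2270 ≈ -306.98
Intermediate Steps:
p(K) = -2 + K²
Q = 49/2270 ≈ 0.021586
((-373 - 1*661) + p(27)) + Q = ((-373 - 1*661) + (-2 + 27²)) + 49/2270 = ((-373 - 661) + (-2 + 729)) + 49/2270 = (-1034 + 727) + 49/2270 = -307 + 49/2270 = -696841/2270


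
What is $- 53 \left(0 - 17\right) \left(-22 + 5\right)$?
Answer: $-15317$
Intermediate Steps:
$- 53 \left(0 - 17\right) \left(-22 + 5\right) = - 53 \left(\left(-17\right) \left(-17\right)\right) = \left(-53\right) 289 = -15317$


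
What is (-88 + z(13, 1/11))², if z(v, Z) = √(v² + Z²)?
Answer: 957474/121 - 80*√818 ≈ 5625.0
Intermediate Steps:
z(v, Z) = √(Z² + v²)
(-88 + z(13, 1/11))² = (-88 + √((1/11)² + 13²))² = (-88 + √((1/11)² + 169))² = (-88 + √(1/121 + 169))² = (-88 + √(20450/121))² = (-88 + 5*√818/11)²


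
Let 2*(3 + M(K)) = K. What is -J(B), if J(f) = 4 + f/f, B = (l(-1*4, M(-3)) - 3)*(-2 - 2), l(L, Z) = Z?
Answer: -5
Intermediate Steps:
M(K) = -3 + K/2
B = 30 (B = ((-3 + (1/2)*(-3)) - 3)*(-2 - 2) = ((-3 - 3/2) - 3)*(-4) = (-9/2 - 3)*(-4) = -15/2*(-4) = 30)
J(f) = 5 (J(f) = 4 + 1 = 5)
-J(B) = -1*5 = -5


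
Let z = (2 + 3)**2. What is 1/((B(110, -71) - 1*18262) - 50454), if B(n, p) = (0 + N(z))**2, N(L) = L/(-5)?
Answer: -1/68691 ≈ -1.4558e-5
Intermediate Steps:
z = 25 (z = 5**2 = 25)
N(L) = -L/5 (N(L) = L*(-1/5) = -L/5)
B(n, p) = 25 (B(n, p) = (0 - 1/5*25)**2 = (0 - 5)**2 = (-5)**2 = 25)
1/((B(110, -71) - 1*18262) - 50454) = 1/((25 - 1*18262) - 50454) = 1/((25 - 18262) - 50454) = 1/(-18237 - 50454) = 1/(-68691) = -1/68691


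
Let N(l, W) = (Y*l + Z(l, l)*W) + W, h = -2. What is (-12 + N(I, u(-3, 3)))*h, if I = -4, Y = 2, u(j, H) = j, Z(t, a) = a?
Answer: 22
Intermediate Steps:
N(l, W) = W + 2*l + W*l (N(l, W) = (2*l + l*W) + W = (2*l + W*l) + W = W + 2*l + W*l)
(-12 + N(I, u(-3, 3)))*h = (-12 + (-3 + 2*(-4) - 3*(-4)))*(-2) = (-12 + (-3 - 8 + 12))*(-2) = (-12 + 1)*(-2) = -11*(-2) = 22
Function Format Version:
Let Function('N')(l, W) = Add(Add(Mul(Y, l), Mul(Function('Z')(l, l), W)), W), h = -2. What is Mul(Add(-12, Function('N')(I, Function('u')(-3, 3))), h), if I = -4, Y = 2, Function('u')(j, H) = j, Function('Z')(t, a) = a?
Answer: 22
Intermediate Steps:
Function('N')(l, W) = Add(W, Mul(2, l), Mul(W, l)) (Function('N')(l, W) = Add(Add(Mul(2, l), Mul(l, W)), W) = Add(Add(Mul(2, l), Mul(W, l)), W) = Add(W, Mul(2, l), Mul(W, l)))
Mul(Add(-12, Function('N')(I, Function('u')(-3, 3))), h) = Mul(Add(-12, Add(-3, Mul(2, -4), Mul(-3, -4))), -2) = Mul(Add(-12, Add(-3, -8, 12)), -2) = Mul(Add(-12, 1), -2) = Mul(-11, -2) = 22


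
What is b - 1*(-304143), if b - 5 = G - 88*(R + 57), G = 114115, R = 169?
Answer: 398375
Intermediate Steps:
b = 94232 (b = 5 + (114115 - 88*(169 + 57)) = 5 + (114115 - 88*226) = 5 + (114115 - 19888) = 5 + 94227 = 94232)
b - 1*(-304143) = 94232 - 1*(-304143) = 94232 + 304143 = 398375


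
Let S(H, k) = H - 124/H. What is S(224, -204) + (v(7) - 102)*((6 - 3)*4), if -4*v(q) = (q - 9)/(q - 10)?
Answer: -56143/56 ≈ -1002.6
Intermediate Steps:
v(q) = -(-9 + q)/(4*(-10 + q)) (v(q) = -(q - 9)/(4*(q - 10)) = -(-9 + q)/(4*(-10 + q)))
S(224, -204) + (v(7) - 102)*((6 - 3)*4) = (224 - 124/224) + ((9 - 1*7)/(4*(-10 + 7)) - 102)*((6 - 3)*4) = (224 - 124*1/224) + ((¼)*(9 - 7)/(-3) - 102)*(3*4) = (224 - 31/56) + ((¼)*(-⅓)*2 - 102)*12 = 12513/56 + (-⅙ - 102)*12 = 12513/56 - 613/6*12 = 12513/56 - 1226 = -56143/56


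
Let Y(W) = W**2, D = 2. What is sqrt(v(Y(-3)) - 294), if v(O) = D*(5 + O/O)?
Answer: I*sqrt(282) ≈ 16.793*I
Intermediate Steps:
v(O) = 12 (v(O) = 2*(5 + O/O) = 2*(5 + 1) = 2*6 = 12)
sqrt(v(Y(-3)) - 294) = sqrt(12 - 294) = sqrt(-282) = I*sqrt(282)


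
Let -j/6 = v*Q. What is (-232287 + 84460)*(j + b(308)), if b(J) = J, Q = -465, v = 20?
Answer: -8294277316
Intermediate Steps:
j = 55800 (j = -120*(-465) = -6*(-9300) = 55800)
(-232287 + 84460)*(j + b(308)) = (-232287 + 84460)*(55800 + 308) = -147827*56108 = -8294277316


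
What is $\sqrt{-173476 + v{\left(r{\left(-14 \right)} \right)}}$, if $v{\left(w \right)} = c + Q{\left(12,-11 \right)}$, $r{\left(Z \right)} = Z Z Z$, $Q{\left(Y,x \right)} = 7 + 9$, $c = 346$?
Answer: $i \sqrt{173114} \approx 416.07 i$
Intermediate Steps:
$Q{\left(Y,x \right)} = 16$
$r{\left(Z \right)} = Z^{3}$ ($r{\left(Z \right)} = Z^{2} Z = Z^{3}$)
$v{\left(w \right)} = 362$ ($v{\left(w \right)} = 346 + 16 = 362$)
$\sqrt{-173476 + v{\left(r{\left(-14 \right)} \right)}} = \sqrt{-173476 + 362} = \sqrt{-173114} = i \sqrt{173114}$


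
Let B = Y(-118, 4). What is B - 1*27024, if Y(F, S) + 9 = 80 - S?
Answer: -26957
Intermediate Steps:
Y(F, S) = 71 - S (Y(F, S) = -9 + (80 - S) = 71 - S)
B = 67 (B = 71 - 1*4 = 71 - 4 = 67)
B - 1*27024 = 67 - 1*27024 = 67 - 27024 = -26957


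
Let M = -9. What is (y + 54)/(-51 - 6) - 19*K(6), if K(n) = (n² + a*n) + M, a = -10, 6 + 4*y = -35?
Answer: 142781/228 ≈ 626.23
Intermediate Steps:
y = -41/4 (y = -3/2 + (¼)*(-35) = -3/2 - 35/4 = -41/4 ≈ -10.250)
K(n) = -9 + n² - 10*n (K(n) = (n² - 10*n) - 9 = -9 + n² - 10*n)
(y + 54)/(-51 - 6) - 19*K(6) = (-41/4 + 54)/(-51 - 6) - 19*(-9 + 6² - 10*6) = (175/4)/(-57) - 19*(-9 + 36 - 60) = (175/4)*(-1/57) - 19*(-33) = -175/228 + 627 = 142781/228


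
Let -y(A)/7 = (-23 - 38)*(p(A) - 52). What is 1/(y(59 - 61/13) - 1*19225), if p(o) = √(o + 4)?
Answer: -538577/22174501151 - 427*√9854/22174501151 ≈ -2.6200e-5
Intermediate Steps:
p(o) = √(4 + o)
y(A) = -22204 + 427*√(4 + A) (y(A) = -7*(-23 - 38)*(√(4 + A) - 52) = -(-427)*(-52 + √(4 + A)) = -7*(3172 - 61*√(4 + A)) = -22204 + 427*√(4 + A))
1/(y(59 - 61/13) - 1*19225) = 1/((-22204 + 427*√(4 + (59 - 61/13))) - 1*19225) = 1/((-22204 + 427*√(4 + (59 - 61/13))) - 19225) = 1/((-22204 + 427*√(4 + 706/13)) - 19225) = 1/((-22204 + 427*√(758/13)) - 19225) = 1/((-22204 + 427*(√9854/13)) - 19225) = 1/((-22204 + 427*√9854/13) - 19225) = 1/(-41429 + 427*√9854/13)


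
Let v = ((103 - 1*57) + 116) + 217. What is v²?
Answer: 143641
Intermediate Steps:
v = 379 (v = ((103 - 57) + 116) + 217 = (46 + 116) + 217 = 162 + 217 = 379)
v² = 379² = 143641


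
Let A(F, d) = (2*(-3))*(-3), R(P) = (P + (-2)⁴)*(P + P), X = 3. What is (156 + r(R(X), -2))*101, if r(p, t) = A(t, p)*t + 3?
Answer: 12423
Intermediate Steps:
R(P) = 2*P*(16 + P) (R(P) = (P + 16)*(2*P) = (16 + P)*(2*P) = 2*P*(16 + P))
A(F, d) = 18 (A(F, d) = -6*(-3) = 18)
r(p, t) = 3 + 18*t (r(p, t) = 18*t + 3 = 3 + 18*t)
(156 + r(R(X), -2))*101 = (156 + (3 + 18*(-2)))*101 = (156 + (3 - 36))*101 = (156 - 33)*101 = 123*101 = 12423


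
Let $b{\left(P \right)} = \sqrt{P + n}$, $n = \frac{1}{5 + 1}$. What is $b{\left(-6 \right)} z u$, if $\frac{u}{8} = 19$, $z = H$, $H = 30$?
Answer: $760 i \sqrt{210} \approx 11013.0 i$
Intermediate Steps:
$z = 30$
$n = \frac{1}{6} \approx 0.16667$
$u = 152$ ($u = 8 \cdot 19 = 152$)
$b{\left(P \right)} = \sqrt{\frac{1}{6} + P}$ ($b{\left(P \right)} = \sqrt{P + \frac{1}{6}} = \sqrt{\frac{1}{6} + P}$)
$b{\left(-6 \right)} z u = \frac{\sqrt{6 + 36 \left(-6\right)}}{6} \cdot 30 \cdot 152 = \frac{\sqrt{6 - 216}}{6} \cdot 30 \cdot 152 = \frac{\sqrt{-210}}{6} \cdot 30 \cdot 152 = \frac{i \sqrt{210}}{6} \cdot 30 \cdot 152 = 5 i \sqrt{210} \cdot 152 = 760 i \sqrt{210}$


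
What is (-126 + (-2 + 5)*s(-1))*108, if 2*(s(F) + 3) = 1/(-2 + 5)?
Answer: -14526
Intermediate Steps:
s(F) = -17/6 (s(F) = -3 + 1/(2*(-2 + 5)) = -3 + (1/2)/3 = -3 + (1/2)*(1/3) = -3 + 1/6 = -17/6)
(-126 + (-2 + 5)*s(-1))*108 = (-126 + (-2 + 5)*(-17/6))*108 = (-126 + 3*(-17/6))*108 = (-126 - 17/2)*108 = -269/2*108 = -14526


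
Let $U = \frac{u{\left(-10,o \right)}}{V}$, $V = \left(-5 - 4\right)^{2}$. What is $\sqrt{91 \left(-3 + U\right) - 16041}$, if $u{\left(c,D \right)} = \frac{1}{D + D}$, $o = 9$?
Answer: $\frac{i \sqrt{47571442}}{54} \approx 127.73 i$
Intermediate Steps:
$u{\left(c,D \right)} = \frac{1}{2 D}$
$V = 81$ ($V = \left(-9\right)^{2} = 81$)
$U = \frac{1}{1458}$ ($U = \frac{\frac{1}{2} \cdot \frac{1}{9}}{81} = \frac{1}{2} \cdot \frac{1}{9} \cdot \frac{1}{81} = \frac{1}{18} \cdot \frac{1}{81} = \frac{1}{1458} \approx 0.00068587$)
$\sqrt{91 \left(-3 + U\right) - 16041} = \sqrt{91 \left(-3 + \frac{1}{1458}\right) - 16041} = \sqrt{91 \left(- \frac{4373}{1458}\right) - 16041} = \sqrt{- \frac{397943}{1458} - 16041} = \sqrt{- \frac{23785721}{1458}} = \frac{i \sqrt{47571442}}{54}$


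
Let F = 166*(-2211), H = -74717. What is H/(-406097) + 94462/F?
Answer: -5468826586/74524078761 ≈ -0.073383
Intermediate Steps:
F = -367026
H/(-406097) + 94462/F = -74717/(-406097) + 94462/(-367026) = -74717*(-1/406097) + 94462*(-1/367026) = 74717/406097 - 47231/183513 = -5468826586/74524078761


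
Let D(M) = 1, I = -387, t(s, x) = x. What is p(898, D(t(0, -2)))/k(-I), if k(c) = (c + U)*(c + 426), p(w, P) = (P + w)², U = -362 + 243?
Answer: 808201/217884 ≈ 3.7093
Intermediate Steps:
U = -119
k(c) = (-119 + c)*(426 + c) (k(c) = (c - 119)*(c + 426) = (-119 + c)*(426 + c))
p(898, D(t(0, -2)))/k(-I) = (1 + 898)²/(-50694 + (-1*(-387))² + 307*(-1*(-387))) = 899²/(-50694 + 387² + 307*387) = 808201/(-50694 + 149769 + 118809) = 808201/217884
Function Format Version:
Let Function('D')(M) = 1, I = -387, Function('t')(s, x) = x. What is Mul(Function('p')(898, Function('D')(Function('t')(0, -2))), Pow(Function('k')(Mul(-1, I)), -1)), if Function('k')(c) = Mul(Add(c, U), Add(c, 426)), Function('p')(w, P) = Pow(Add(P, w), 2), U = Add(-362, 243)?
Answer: Rational(808201, 217884) ≈ 3.7093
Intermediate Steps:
U = -119
Function('k')(c) = Mul(Add(-119, c), Add(426, c)) (Function('k')(c) = Mul(Add(c, -119), Add(c, 426)) = Mul(Add(-119, c), Add(426, c)))
Mul(Function('p')(898, Function('D')(Function('t')(0, -2))), Pow(Function('k')(Mul(-1, I)), -1)) = Mul(Pow(Add(1, 898), 2), Pow(Add(-50694, Pow(Mul(-1, -387), 2), Mul(307, Mul(-1, -387))), -1)) = Mul(Pow(899, 2), Pow(Add(-50694, Pow(387, 2), Mul(307, 387)), -1)) = Mul(808201, Pow(Add(-50694, 149769, 118809), -1)) = Mul(808201, Pow(217884, -1)) = Mul(808201, Rational(1, 217884)) = Rational(808201, 217884)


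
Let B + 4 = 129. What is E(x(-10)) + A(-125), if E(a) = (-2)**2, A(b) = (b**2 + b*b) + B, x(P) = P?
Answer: 31379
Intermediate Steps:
B = 125 (B = -4 + 129 = 125)
A(b) = 125 + 2*b**2 (A(b) = (b**2 + b*b) + 125 = (b**2 + b**2) + 125 = 2*b**2 + 125 = 125 + 2*b**2)
E(a) = 4
E(x(-10)) + A(-125) = 4 + (125 + 2*(-125)**2) = 4 + (125 + 2*15625) = 4 + (125 + 31250) = 4 + 31375 = 31379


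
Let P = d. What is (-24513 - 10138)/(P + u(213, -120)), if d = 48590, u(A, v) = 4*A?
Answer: -34651/49442 ≈ -0.70084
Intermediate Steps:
P = 48590
(-24513 - 10138)/(P + u(213, -120)) = (-24513 - 10138)/(48590 + 4*213) = -34651/(48590 + 852) = -34651/49442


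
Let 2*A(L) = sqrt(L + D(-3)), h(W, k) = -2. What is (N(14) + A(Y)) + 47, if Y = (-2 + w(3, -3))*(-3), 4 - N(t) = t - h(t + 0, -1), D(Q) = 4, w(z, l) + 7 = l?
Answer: 35 + sqrt(10) ≈ 38.162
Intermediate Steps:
w(z, l) = -7 + l
N(t) = 2 - t (N(t) = 4 - (t - 1*(-2)) = 4 - (t + 2) = 4 - (2 + t) = 4 + (-2 - t) = 2 - t)
Y = 36 (Y = (-2 + (-7 - 3))*(-3) = (-2 - 10)*(-3) = -12*(-3) = 36)
A(L) = sqrt(4 + L)/2 (A(L) = sqrt(L + 4)/2 = sqrt(4 + L)/2)
(N(14) + A(Y)) + 47 = ((2 - 1*14) + sqrt(4 + 36)/2) + 47 = ((2 - 14) + sqrt(40)/2) + 47 = (-12 + (2*sqrt(10))/2) + 47 = (-12 + sqrt(10)) + 47 = 35 + sqrt(10)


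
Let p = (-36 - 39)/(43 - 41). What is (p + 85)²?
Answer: 9025/4 ≈ 2256.3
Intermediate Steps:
p = -75/2 ≈ -37.500
(p + 85)² = (-75/2 + 85)² = (95/2)² = 9025/4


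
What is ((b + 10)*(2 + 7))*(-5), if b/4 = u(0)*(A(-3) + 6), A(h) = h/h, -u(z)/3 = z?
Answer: -450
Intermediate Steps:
u(z) = -3*z
A(h) = 1
b = 0 (b = 4*((-3*0)*(1 + 6)) = 4*(0*7) = 4*0 = 0)
((b + 10)*(2 + 7))*(-5) = ((0 + 10)*(2 + 7))*(-5) = (10*9)*(-5) = 90*(-5) = -450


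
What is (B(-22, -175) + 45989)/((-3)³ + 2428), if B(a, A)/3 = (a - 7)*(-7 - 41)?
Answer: 50165/2401 ≈ 20.893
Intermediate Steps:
B(a, A) = 1008 - 144*a (B(a, A) = 3*((a - 7)*(-7 - 41)) = 3*((-7 + a)*(-48)) = 3*(336 - 48*a) = 1008 - 144*a)
(B(-22, -175) + 45989)/((-3)³ + 2428) = ((1008 - 144*(-22)) + 45989)/((-3)³ + 2428) = ((1008 + 3168) + 45989)/(-27 + 2428) = (4176 + 45989)/2401 = 50165*(1/2401) = 50165/2401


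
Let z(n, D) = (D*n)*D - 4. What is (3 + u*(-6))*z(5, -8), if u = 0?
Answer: 948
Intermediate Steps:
z(n, D) = -4 + n*D² (z(n, D) = n*D² - 4 = -4 + n*D²)
(3 + u*(-6))*z(5, -8) = (3 + 0*(-6))*(-4 + 5*(-8)²) = (3 + 0)*(-4 + 5*64) = 3*(-4 + 320) = 3*316 = 948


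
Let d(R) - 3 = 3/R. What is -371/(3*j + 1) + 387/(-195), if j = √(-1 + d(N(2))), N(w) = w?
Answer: 40361/3965 - 1113*√14/61 ≈ -58.091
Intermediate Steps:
d(R) = 3 + 3/R
j = √14/2 (j = √(-1 + (3 + 3/2)) = √(-1 + 9/2) = √(7/2) = √14/2 ≈ 1.8708)
-371/(3*j + 1) + 387/(-195) = -371/(3*(√14/2) + 1) + 387/(-195) = -371/(3*√14/2 + 1) + 387*(-1/195) = -371/(1 + 3*√14/2) - 129/65 = -129/65 - 371/(1 + 3*√14/2)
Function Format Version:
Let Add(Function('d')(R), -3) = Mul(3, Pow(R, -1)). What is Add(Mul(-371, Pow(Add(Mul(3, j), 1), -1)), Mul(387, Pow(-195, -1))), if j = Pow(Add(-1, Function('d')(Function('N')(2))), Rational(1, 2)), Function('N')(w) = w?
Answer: Add(Rational(40361, 3965), Mul(Rational(-1113, 61), Pow(14, Rational(1, 2)))) ≈ -58.091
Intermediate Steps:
Function('d')(R) = Add(3, Mul(3, Pow(R, -1)))
j = Mul(Rational(1, 2), Pow(14, Rational(1, 2))) (j = Pow(Add(-1, Add(3, Mul(3, Pow(2, -1)))), Rational(1, 2)) = Pow(Add(-1, Add(3, Mul(3, Rational(1, 2)))), Rational(1, 2)) = Pow(Add(-1, Add(3, Rational(3, 2))), Rational(1, 2)) = Pow(Add(-1, Rational(9, 2)), Rational(1, 2)) = Pow(Rational(7, 2), Rational(1, 2)) = Mul(Rational(1, 2), Pow(14, Rational(1, 2))) ≈ 1.8708)
Add(Mul(-371, Pow(Add(Mul(3, j), 1), -1)), Mul(387, Pow(-195, -1))) = Add(Mul(-371, Pow(Add(Mul(3, Mul(Rational(1, 2), Pow(14, Rational(1, 2)))), 1), -1)), Mul(387, Pow(-195, -1))) = Add(Mul(-371, Pow(Add(Mul(Rational(3, 2), Pow(14, Rational(1, 2))), 1), -1)), Mul(387, Rational(-1, 195))) = Add(Mul(-371, Pow(Add(1, Mul(Rational(3, 2), Pow(14, Rational(1, 2)))), -1)), Rational(-129, 65)) = Add(Rational(-129, 65), Mul(-371, Pow(Add(1, Mul(Rational(3, 2), Pow(14, Rational(1, 2)))), -1)))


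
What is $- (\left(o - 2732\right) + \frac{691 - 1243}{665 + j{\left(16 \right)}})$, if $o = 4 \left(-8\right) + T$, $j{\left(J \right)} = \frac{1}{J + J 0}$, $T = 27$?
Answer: $\frac{9711083}{3547} \approx 2737.8$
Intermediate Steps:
$j{\left(J \right)} = \frac{1}{J}$ ($j{\left(J \right)} = \frac{1}{J + 0} = \frac{1}{J}$)
$o = -5$ ($o = 4 \left(-8\right) + 27 = -32 + 27 = -5$)
$- (\left(o - 2732\right) + \frac{691 - 1243}{665 + j{\left(16 \right)}}) = - (\left(-5 - 2732\right) + \frac{691 - 1243}{665 + \frac{1}{16}}) = - (-2737 - \frac{552}{665 + \frac{1}{16}}) = - (-2737 - \frac{552}{\frac{10641}{16}}) = - (-2737 - \frac{2944}{3547}) = \left(-1\right) \left(- \frac{9711083}{3547}\right) = \frac{9711083}{3547}$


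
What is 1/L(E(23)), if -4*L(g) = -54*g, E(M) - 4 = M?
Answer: 2/729 ≈ 0.0027435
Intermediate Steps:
E(M) = 4 + M
L(g) = 27*g/2 (L(g) = -(-27)*g/2 = 27*g/2)
1/L(E(23)) = 1/(27*(4 + 23)/2) = 1/((27/2)*27) = 1/(729/2) = 2/729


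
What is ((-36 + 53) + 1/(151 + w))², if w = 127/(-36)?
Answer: 8152103521/28185481 ≈ 289.23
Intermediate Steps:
w = -127/36 (w = 127*(-1/36) = -127/36 ≈ -3.5278)
((-36 + 53) + 1/(151 + w))² = ((-36 + 53) + 1/(151 - 127/36))² = (17 + 1/(5309/36))² = (17 + 36/5309)² = (90289/5309)² = 8152103521/28185481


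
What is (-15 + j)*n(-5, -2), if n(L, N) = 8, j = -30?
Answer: -360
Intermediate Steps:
(-15 + j)*n(-5, -2) = (-15 - 30)*8 = -45*8 = -360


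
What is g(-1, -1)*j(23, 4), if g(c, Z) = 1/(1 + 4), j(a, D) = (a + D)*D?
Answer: 108/5 ≈ 21.600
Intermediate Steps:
j(a, D) = D*(D + a) (j(a, D) = (D + a)*D = D*(D + a))
g(c, Z) = 1/5
g(-1, -1)*j(23, 4) = (4*(4 + 23))/5 = (4*27)/5 = (1/5)*108 = 108/5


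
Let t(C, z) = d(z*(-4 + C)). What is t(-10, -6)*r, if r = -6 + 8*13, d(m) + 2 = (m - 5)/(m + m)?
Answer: -1799/12 ≈ -149.92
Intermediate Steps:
d(m) = -2 + (-5 + m)/(2*m) (d(m) = -2 + (m - 5)/(m + m) = -2 + (-5 + m)/((2*m)) = -2 + (-5 + m)*(1/(2*m)) = -2 + (-5 + m)/(2*m))
r = 98 (r = -6 + 104 = 98)
t(C, z) = (-5 - 3*z*(-4 + C))/(2*z*(-4 + C)) (t(C, z) = (-5 - 3*z*(-4 + C))/(2*((z*(-4 + C)))) = (1/(z*(-4 + C)))*(-5 - 3*z*(-4 + C))/2 = (-5 - 3*z*(-4 + C))/(2*z*(-4 + C)))
t(-10, -6)*r = ((1/2)*(-5 - 3*(-6)*(-4 - 10))/(-6*(-4 - 10)))*98 = ((1/2)*(-1/6)*(-5 - 3*(-6)*(-14))/(-14))*98 = ((1/2)*(-1/6)*(-1/14)*(-5 - 252))*98 = ((1/2)*(-1/6)*(-1/14)*(-257))*98 = -257/168*98 = -1799/12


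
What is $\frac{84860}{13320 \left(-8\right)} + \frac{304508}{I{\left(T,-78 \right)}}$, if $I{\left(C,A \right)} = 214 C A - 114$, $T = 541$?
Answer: $- \frac{6656461787}{8019071568} \approx -0.83008$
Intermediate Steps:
$I{\left(C,A \right)} = -114 + 214 A C$ ($I{\left(C,A \right)} = 214 A C - 114 = -114 + 214 A C$)
$\frac{84860}{13320 \left(-8\right)} + \frac{304508}{I{\left(T,-78 \right)}} = \frac{84860}{13320 \left(-8\right)} + \frac{304508}{-114 + 214 \left(-78\right) 541} = \frac{84860}{-106560} + \frac{304508}{-114 - 9030372} = 84860 \left(- \frac{1}{106560}\right) + \frac{304508}{-9030486} = - \frac{4243}{5328} + 304508 \left(- \frac{1}{9030486}\right) = - \frac{4243}{5328} - \frac{152254}{4515243} = - \frac{6656461787}{8019071568}$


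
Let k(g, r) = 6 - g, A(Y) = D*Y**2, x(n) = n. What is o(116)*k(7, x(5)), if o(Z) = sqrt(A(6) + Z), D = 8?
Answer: -2*sqrt(101) ≈ -20.100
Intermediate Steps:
A(Y) = 8*Y**2
o(Z) = sqrt(288 + Z) (o(Z) = sqrt(8*6**2 + Z) = sqrt(8*36 + Z) = sqrt(288 + Z))
o(116)*k(7, x(5)) = sqrt(288 + 116)*(6 - 1*7) = sqrt(404)*(6 - 7) = (2*sqrt(101))*(-1) = -2*sqrt(101)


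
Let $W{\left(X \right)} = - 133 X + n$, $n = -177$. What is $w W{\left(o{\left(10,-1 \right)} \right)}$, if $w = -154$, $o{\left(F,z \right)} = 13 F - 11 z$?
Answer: $2915220$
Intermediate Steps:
$o{\left(F,z \right)} = - 11 z + 13 F$
$W{\left(X \right)} = -177 - 133 X$ ($W{\left(X \right)} = - 133 X - 177 = -177 - 133 X$)
$w W{\left(o{\left(10,-1 \right)} \right)} = - 154 \left(-177 - 133 \left(\left(-11\right) \left(-1\right) + 13 \cdot 10\right)\right) = - 154 \left(-177 - 133 \left(11 + 130\right)\right) = - 154 \left(-177 - 18753\right) = \left(-154\right) \left(-18930\right) = 2915220$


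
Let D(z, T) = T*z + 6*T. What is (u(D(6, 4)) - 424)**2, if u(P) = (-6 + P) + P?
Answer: 111556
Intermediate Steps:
D(z, T) = 6*T + T*z
u(P) = -6 + 2*P
(u(D(6, 4)) - 424)**2 = ((-6 + 2*(4*(6 + 6))) - 424)**2 = ((-6 + 2*(4*12)) - 424)**2 = ((-6 + 2*48) - 424)**2 = ((-6 + 96) - 424)**2 = (90 - 424)**2 = (-334)**2 = 111556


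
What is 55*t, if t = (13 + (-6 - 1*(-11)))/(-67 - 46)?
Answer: -990/113 ≈ -8.7611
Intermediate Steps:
t = -18/113 (t = (13 + (-6 + 11))/(-113) = (13 + 5)*(-1/113) = 18*(-1/113) = -18/113 ≈ -0.15929)
55*t = 55*(-18/113) = -990/113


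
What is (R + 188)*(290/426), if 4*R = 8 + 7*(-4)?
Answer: 8845/71 ≈ 124.58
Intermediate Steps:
R = -5 (R = (8 + 7*(-4))/4 = (8 - 28)/4 = (¼)*(-20) = -5)
(R + 188)*(290/426) = (-5 + 188)*(290/426) = 183*(290*(1/426)) = 183*(145/213) = 8845/71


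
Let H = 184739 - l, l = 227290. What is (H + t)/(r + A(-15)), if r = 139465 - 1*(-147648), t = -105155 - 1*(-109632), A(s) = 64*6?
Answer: -38074/287497 ≈ -0.13243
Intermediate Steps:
A(s) = 384
t = 4477 (t = -105155 + 109632 = 4477)
H = -42551 (H = 184739 - 1*227290 = 184739 - 227290 = -42551)
r = 287113 (r = 139465 + 147648 = 287113)
(H + t)/(r + A(-15)) = (-42551 + 4477)/(287113 + 384) = -38074/287497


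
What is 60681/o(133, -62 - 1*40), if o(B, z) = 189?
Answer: 20227/63 ≈ 321.06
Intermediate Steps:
60681/o(133, -62 - 1*40) = 60681/189 = 60681*(1/189) = 20227/63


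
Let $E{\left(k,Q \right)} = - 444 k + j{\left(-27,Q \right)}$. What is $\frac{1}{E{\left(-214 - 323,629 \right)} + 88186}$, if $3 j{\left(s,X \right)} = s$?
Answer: $\frac{1}{326605} \approx 3.0618 \cdot 10^{-6}$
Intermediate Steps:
$j{\left(s,X \right)} = \frac{s}{3}$
$E{\left(k,Q \right)} = -9 - 444 k$ ($E{\left(k,Q \right)} = - 444 k + \frac{1}{3} \left(-27\right) = - 444 k - 9 = -9 - 444 k$)
$\frac{1}{E{\left(-214 - 323,629 \right)} + 88186} = \frac{1}{\left(-9 - 444 \left(-214 - 323\right)\right) + 88186} = \frac{1}{\left(-9 - -238428\right) + 88186} = \frac{1}{\left(-9 + 238428\right) + 88186} = \frac{1}{238419 + 88186} = \frac{1}{326605}$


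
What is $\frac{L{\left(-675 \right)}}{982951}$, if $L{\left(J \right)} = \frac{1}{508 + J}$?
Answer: $- \frac{1}{164152817} \approx -6.0919 \cdot 10^{-9}$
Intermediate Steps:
$\frac{L{\left(-675 \right)}}{982951} = \frac{1}{\left(508 - 675\right) 982951} = \frac{1}{-167} \cdot \frac{1}{982951} = \left(- \frac{1}{167}\right) \frac{1}{982951} = - \frac{1}{164152817}$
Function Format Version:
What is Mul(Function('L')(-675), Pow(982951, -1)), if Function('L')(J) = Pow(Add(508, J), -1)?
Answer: Rational(-1, 164152817) ≈ -6.0919e-9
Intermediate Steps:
Mul(Function('L')(-675), Pow(982951, -1)) = Mul(Pow(Add(508, -675), -1), Pow(982951, -1)) = Mul(Pow(-167, -1), Rational(1, 982951)) = Mul(Rational(-1, 167), Rational(1, 982951)) = Rational(-1, 164152817)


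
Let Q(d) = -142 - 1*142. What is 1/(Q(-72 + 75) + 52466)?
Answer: 1/52182 ≈ 1.9164e-5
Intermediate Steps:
Q(d) = -284 (Q(d) = -142 - 142 = -284)
1/(Q(-72 + 75) + 52466) = 1/(-284 + 52466) = 1/52182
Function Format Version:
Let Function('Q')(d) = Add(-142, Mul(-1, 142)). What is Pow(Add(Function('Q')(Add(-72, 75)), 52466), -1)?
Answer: Rational(1, 52182) ≈ 1.9164e-5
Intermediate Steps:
Function('Q')(d) = -284 (Function('Q')(d) = Add(-142, -142) = -284)
Pow(Add(Function('Q')(Add(-72, 75)), 52466), -1) = Pow(Add(-284, 52466), -1) = Pow(52182, -1) = Rational(1, 52182)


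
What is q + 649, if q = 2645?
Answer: 3294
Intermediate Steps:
q + 649 = 2645 + 649 = 3294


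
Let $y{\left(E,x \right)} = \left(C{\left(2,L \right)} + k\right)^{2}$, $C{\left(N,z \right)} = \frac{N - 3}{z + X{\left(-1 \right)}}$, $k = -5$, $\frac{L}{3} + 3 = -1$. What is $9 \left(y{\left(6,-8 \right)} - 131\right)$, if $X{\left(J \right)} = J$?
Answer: $- \frac{162387}{169} \approx -960.87$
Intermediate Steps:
$L = -12$ ($L = -9 + 3 \left(-1\right) = -9 - 3 = -12$)
$C{\left(N,z \right)} = \frac{-3 + N}{-1 + z}$ ($C{\left(N,z \right)} = \frac{N - 3}{z - 1} = \frac{-3 + N}{-1 + z}$)
$y{\left(E,x \right)} = \frac{4096}{169}$ ($y{\left(E,x \right)} = \left(\frac{-3 + 2}{-1 - 12} - 5\right)^{2} = \left(\frac{1}{-13} \left(-1\right) - 5\right)^{2} = \left(\left(- \frac{1}{13}\right) \left(-1\right) - 5\right)^{2} = \left(\frac{1}{13} - 5\right)^{2} = \left(- \frac{64}{13}\right)^{2} = \frac{4096}{169}$)
$9 \left(y{\left(6,-8 \right)} - 131\right) = 9 \left(\frac{4096}{169} - 131\right) = 9 \left(- \frac{18043}{169}\right) = - \frac{162387}{169}$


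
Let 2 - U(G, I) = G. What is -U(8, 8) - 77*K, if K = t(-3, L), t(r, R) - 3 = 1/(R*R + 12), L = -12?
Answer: -35177/156 ≈ -225.49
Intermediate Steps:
U(G, I) = 2 - G
t(r, R) = 3 + 1/(12 + R²) (t(r, R) = 3 + 1/(R*R + 12) = 3 + 1/(R² + 12) = 3 + 1/(12 + R²))
K = 469/156 (K = (37 + 3*(-12)²)/(12 + (-12)²) = (37 + 3*144)/(12 + 144) = (37 + 432)/156 = (1/156)*469 = 469/156 ≈ 3.0064)
-U(8, 8) - 77*K = -(2 - 1*8) - 77*469/156 = -(2 - 8) - 36113/156 = -1*(-6) - 36113/156 = 6 - 36113/156 = -35177/156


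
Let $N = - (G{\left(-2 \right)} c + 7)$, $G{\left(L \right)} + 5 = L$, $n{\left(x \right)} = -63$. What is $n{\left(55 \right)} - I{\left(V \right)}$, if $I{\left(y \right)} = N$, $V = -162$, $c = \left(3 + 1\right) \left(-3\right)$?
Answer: $28$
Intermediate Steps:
$c = -12$ ($c = 4 \left(-3\right) = -12$)
$G{\left(L \right)} = -5 + L$
$N = -91$ ($N = - (\left(-5 - 2\right) \left(-12\right) + 7) = - (\left(-7\right) \left(-12\right) + 7) = - (84 + 7) = \left(-1\right) 91 = -91$)
$I{\left(y \right)} = -91$
$n{\left(55 \right)} - I{\left(V \right)} = -63 - -91 = -63 + 91 = 28$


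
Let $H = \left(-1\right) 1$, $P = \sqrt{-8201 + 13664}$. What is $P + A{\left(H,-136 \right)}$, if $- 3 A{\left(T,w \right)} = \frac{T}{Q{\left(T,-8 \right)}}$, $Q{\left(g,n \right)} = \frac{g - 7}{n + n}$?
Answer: $\frac{2}{3} + 3 \sqrt{607} \approx 74.579$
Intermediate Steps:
$Q{\left(g,n \right)} = \frac{-7 + g}{2 n}$
$P = 3 \sqrt{607}$ ($P = \sqrt{5463} = 3 \sqrt{607} \approx 73.912$)
$H = -1$
$A{\left(T,w \right)} = - \frac{T}{3 \left(\frac{7}{16} - \frac{T}{16}\right)}$ ($A{\left(T,w \right)} = - \frac{T \frac{1}{\frac{1}{2} \frac{1}{-8} \left(-7 + T\right)}}{3} = - \frac{T \frac{1}{\frac{1}{2} \left(- \frac{1}{8}\right) \left(-7 + T\right)}}{3} = - \frac{T \frac{1}{\frac{7}{16} - \frac{T}{16}}}{3} = - \frac{T}{3 \left(\frac{7}{16} - \frac{T}{16}\right)}$)
$P + A{\left(H,-136 \right)} = 3 \sqrt{607} + \frac{16}{3} \left(-1\right) \frac{1}{-7 - 1} = 3 \sqrt{607} + \frac{16}{3} \left(-1\right) \frac{1}{-8} = 3 \sqrt{607} + \frac{16}{3} \left(-1\right) \left(- \frac{1}{8}\right) = 3 \sqrt{607} + \frac{2}{3} = \frac{2}{3} + 3 \sqrt{607}$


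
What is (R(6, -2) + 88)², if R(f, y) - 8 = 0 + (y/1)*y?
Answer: 10000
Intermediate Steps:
R(f, y) = 8 + y² (R(f, y) = 8 + (0 + (y/1)*y) = 8 + (0 + (y*1)*y) = 8 + (0 + y*y) = 8 + (0 + y²) = 8 + y²)
(R(6, -2) + 88)² = ((8 + (-2)²) + 88)² = ((8 + 4) + 88)² = (12 + 88)² = 100² = 10000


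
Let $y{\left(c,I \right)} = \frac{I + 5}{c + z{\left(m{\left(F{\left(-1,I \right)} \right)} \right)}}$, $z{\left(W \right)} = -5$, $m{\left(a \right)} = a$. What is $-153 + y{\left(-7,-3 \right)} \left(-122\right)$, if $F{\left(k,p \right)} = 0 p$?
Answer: $- \frac{398}{3} \approx -132.67$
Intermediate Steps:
$F{\left(k,p \right)} = 0$
$y{\left(c,I \right)} = \frac{5 + I}{-5 + c}$ ($y{\left(c,I \right)} = \frac{I + 5}{c - 5} = \frac{5 + I}{-5 + c}$)
$-153 + y{\left(-7,-3 \right)} \left(-122\right) = -153 + \frac{5 - 3}{-5 - 7} \left(-122\right) = -153 + \frac{1}{-12} \cdot 2 \left(-122\right) = -153 + \left(- \frac{1}{12}\right) 2 \left(-122\right) = -153 - - \frac{61}{3} = -153 + \frac{61}{3} = - \frac{398}{3}$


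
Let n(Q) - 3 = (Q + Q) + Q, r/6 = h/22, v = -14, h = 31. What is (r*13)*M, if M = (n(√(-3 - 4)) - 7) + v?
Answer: -21762/11 + 3627*I*√7/11 ≈ -1978.4 + 872.38*I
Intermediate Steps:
r = 93/11 (r = 6*(31/22) = 93/11 ≈ 8.4545)
n(Q) = 3 + 3*Q (n(Q) = 3 + ((Q + Q) + Q) = 3 + (2*Q + Q) = 3 + 3*Q)
M = -18 + 3*I*√7 (M = ((3 + 3*√(-3 - 4)) - 7) - 14 = ((3 + 3*√(-7)) - 7) - 14 = ((3 + 3*(I*√7)) - 7) - 14 = ((3 + 3*I*√7) - 7) - 14 = (-4 + 3*I*√7) - 14 = -18 + 3*I*√7 ≈ -18.0 + 7.9373*I)
(r*13)*M = ((93/11)*13)*(-18 + 3*I*√7) = 1209*(-18 + 3*I*√7)/11 = -21762/11 + 3627*I*√7/11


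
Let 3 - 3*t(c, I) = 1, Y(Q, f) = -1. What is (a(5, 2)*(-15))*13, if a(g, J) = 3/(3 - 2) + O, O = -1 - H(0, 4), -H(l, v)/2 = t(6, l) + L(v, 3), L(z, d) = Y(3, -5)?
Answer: -260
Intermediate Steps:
t(c, I) = ⅔ (t(c, I) = 1 - ⅓*1 = 1 - ⅓ = ⅔)
L(z, d) = -1
H(l, v) = ⅔ (H(l, v) = -2*(⅔ - 1) = -2*(-⅓) = ⅔)
O = -5/3 (O = -1 - 1*⅔ = -1 - ⅔ = -5/3 ≈ -1.6667)
a(g, J) = 4/3 (a(g, J) = 3/(3 - 2) - 5/3 = 3/1 - 5/3 = 3*1 - 5/3 = 3 - 5/3 = 4/3)
(a(5, 2)*(-15))*13 = ((4/3)*(-15))*13 = -20*13 = -260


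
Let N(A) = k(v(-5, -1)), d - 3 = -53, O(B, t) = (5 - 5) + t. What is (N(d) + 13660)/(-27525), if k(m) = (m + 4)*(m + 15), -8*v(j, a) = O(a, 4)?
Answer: -18281/36700 ≈ -0.49812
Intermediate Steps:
O(B, t) = t (O(B, t) = 0 + t = t)
d = -50 (d = 3 - 53 = -50)
v(j, a) = -½ (v(j, a) = -⅛*4 = -½)
k(m) = (4 + m)*(15 + m)
N(A) = 203/4 (N(A) = 60 + (-½)² + 19*(-½) = 60 + ¼ - 19/2 = 203/4)
(N(d) + 13660)/(-27525) = (203/4 + 13660)/(-27525) = (54843/4)*(-1/27525) = -18281/36700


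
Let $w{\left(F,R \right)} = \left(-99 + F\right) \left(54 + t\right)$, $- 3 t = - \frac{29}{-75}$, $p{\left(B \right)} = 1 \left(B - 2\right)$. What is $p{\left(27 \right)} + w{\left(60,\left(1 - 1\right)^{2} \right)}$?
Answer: $- \frac{155698}{75} \approx -2076.0$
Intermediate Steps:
$p{\left(B \right)} = -2 + B$ ($p{\left(B \right)} = 1 \left(-2 + B\right) = -2 + B$)
$t = - \frac{29}{225}$ ($t = - \frac{\left(-29\right) \frac{1}{-75}}{3} = - \frac{\left(-29\right) \left(- \frac{1}{75}\right)}{3} = \left(- \frac{1}{3}\right) \frac{29}{75} = - \frac{29}{225} \approx -0.12889$)
$w{\left(F,R \right)} = - \frac{133331}{25} + \frac{12121 F}{225}$ ($w{\left(F,R \right)} = \left(-99 + F\right) \left(54 - \frac{29}{225}\right) = \left(-99 + F\right) \frac{12121}{225} = - \frac{133331}{25} + \frac{12121 F}{225}$)
$p{\left(27 \right)} + w{\left(60,\left(1 - 1\right)^{2} \right)} = \left(-2 + 27\right) + \left(- \frac{133331}{25} + \frac{12121}{225} \cdot 60\right) = 25 + \left(- \frac{133331}{25} + \frac{48484}{15}\right) = 25 - \frac{157573}{75} = - \frac{155698}{75}$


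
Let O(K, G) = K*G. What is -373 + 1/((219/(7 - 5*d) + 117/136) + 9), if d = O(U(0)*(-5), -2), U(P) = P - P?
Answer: -14609831/39171 ≈ -372.98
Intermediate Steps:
U(P) = 0
O(K, G) = G*K
d = 0 (d = -0*(-5) = -2*0 = 0)
-373 + 1/((219/(7 - 5*d) + 117/136) + 9) = -373 + 1/((219/(7 - 5*0) + 117/136) + 9) = -373 + 1/((219/(7 + 0) + 117*(1/136)) + 9) = -373 + 1/((219/7 + 117/136) + 9) = -373 + 1/(30603/952 + 9) = -373 + 1/(39171/952) = -373 + 952/39171 = -14609831/39171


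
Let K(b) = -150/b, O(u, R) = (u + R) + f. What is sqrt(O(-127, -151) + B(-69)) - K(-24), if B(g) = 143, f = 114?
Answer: -25/4 + I*sqrt(21) ≈ -6.25 + 4.5826*I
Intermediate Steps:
O(u, R) = 114 + R + u (O(u, R) = (u + R) + 114 = (R + u) + 114 = 114 + R + u)
sqrt(O(-127, -151) + B(-69)) - K(-24) = sqrt((114 - 151 - 127) + 143) - (-150)/(-24) = sqrt(-164 + 143) - (-150)*(-1)/24 = sqrt(-21) - 1*25/4 = I*sqrt(21) - 25/4 = -25/4 + I*sqrt(21)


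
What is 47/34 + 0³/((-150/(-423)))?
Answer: 47/34 ≈ 1.3824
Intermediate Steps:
47/34 + 0³/((-150/(-423))) = 47*(1/34) + 0/((-150*(-1/423))) = 47/34 + 0/(50/141) = 47/34 + 0*(141/50) = 47/34 + 0 = 47/34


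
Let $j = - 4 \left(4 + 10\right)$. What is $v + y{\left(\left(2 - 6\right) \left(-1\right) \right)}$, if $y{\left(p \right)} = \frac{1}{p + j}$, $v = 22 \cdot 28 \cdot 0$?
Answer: $- \frac{1}{52} \approx -0.019231$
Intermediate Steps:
$j = -56$ ($j = \left(-4\right) 14 = -56$)
$v = 0$ ($v = 616 \cdot 0 = 0$)
$y{\left(p \right)} = \frac{1}{-56 + p}$ ($y{\left(p \right)} = \frac{1}{p - 56} = \frac{1}{-56 + p}$)
$v + y{\left(\left(2 - 6\right) \left(-1\right) \right)} = 0 + \frac{1}{-56 + \left(2 - 6\right) \left(-1\right)} = 0 + \frac{1}{-56 - -4} = 0 + \frac{1}{-56 + 4} = 0 + \frac{1}{-52} = 0 - \frac{1}{52} = - \frac{1}{52}$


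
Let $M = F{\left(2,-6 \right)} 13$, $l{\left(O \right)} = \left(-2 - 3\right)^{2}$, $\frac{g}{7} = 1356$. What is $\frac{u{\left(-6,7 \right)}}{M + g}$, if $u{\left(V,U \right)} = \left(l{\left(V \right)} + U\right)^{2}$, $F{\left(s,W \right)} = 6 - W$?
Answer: $\frac{64}{603} \approx 0.10614$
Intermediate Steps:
$g = 9492$ ($g = 7 \cdot 1356 = 9492$)
$l{\left(O \right)} = 25$ ($l{\left(O \right)} = \left(-5\right)^{2} = 25$)
$M = 156$ ($M = \left(6 - -6\right) 13 = \left(6 + 6\right) 13 = 12 \cdot 13 = 156$)
$u{\left(V,U \right)} = \left(25 + U\right)^{2}$
$\frac{u{\left(-6,7 \right)}}{M + g} = \frac{\left(25 + 7\right)^{2}}{156 + 9492} = \frac{32^{2}}{9648} = 1024 \cdot \frac{1}{9648} = \frac{64}{603}$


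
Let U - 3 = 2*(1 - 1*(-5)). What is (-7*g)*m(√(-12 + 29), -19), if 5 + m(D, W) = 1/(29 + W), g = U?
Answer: 1029/2 ≈ 514.50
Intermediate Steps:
U = 15 (U = 3 + 2*(1 - 1*(-5)) = 3 + 2*(1 + 5) = 3 + 2*6 = 3 + 12 = 15)
g = 15
m(D, W) = -5 + 1/(29 + W)
(-7*g)*m(√(-12 + 29), -19) = (-7*15)*((-144 - 5*(-19))/(29 - 19)) = -105*(-144 + 95)/10 = -21*(-49)/2 = -105*(-49/10) = 1029/2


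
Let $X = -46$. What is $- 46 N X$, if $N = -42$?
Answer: $-88872$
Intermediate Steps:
$- 46 N X = \left(-46\right) \left(-42\right) \left(-46\right) = 1932 \left(-46\right) = -88872$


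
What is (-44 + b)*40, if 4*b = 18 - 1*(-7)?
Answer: -1510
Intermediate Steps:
b = 25/4 (b = (18 - 1*(-7))/4 = (18 + 7)/4 = (¼)*25 = 25/4 ≈ 6.2500)
(-44 + b)*40 = (-44 + 25/4)*40 = -151/4*40 = -1510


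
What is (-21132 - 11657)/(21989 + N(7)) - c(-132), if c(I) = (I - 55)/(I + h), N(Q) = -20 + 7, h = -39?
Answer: -9716431/3757896 ≈ -2.5856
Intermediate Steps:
N(Q) = -13
c(I) = (-55 + I)/(-39 + I) (c(I) = (I - 55)/(I - 39) = (-55 + I)/(-39 + I))
(-21132 - 11657)/(21989 + N(7)) - c(-132) = (-21132 - 11657)/(21989 - 13) - (-55 - 132)/(-39 - 132) = -32789/21976 - (-187)/(-171) = -32789*1/21976 - (-1)*(-187)/171 = -32789/21976 - 1*187/171 = -32789/21976 - 187/171 = -9716431/3757896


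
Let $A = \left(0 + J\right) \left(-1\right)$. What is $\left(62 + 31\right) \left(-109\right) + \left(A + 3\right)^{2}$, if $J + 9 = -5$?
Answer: $-9848$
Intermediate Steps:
$J = -14$ ($J = -9 - 5 = -14$)
$A = 14$ ($A = \left(0 - 14\right) \left(-1\right) = \left(-14\right) \left(-1\right) = 14$)
$\left(62 + 31\right) \left(-109\right) + \left(A + 3\right)^{2} = \left(62 + 31\right) \left(-109\right) + \left(14 + 3\right)^{2} = 93 \left(-109\right) + 17^{2} = -10137 + 289 = -9848$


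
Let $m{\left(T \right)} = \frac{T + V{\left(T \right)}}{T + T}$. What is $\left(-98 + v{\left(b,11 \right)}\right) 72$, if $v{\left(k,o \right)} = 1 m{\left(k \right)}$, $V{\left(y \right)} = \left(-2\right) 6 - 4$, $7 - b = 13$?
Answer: $-6924$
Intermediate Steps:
$b = -6$ ($b = 7 - 13 = -6$)
$V{\left(y \right)} = -16$ ($V{\left(y \right)} = -12 - 4 = -16$)
$m{\left(T \right)} = \frac{-16 + T}{2 T}$ ($m{\left(T \right)} = \frac{T - 16}{T + T} = \frac{-16 + T}{2 T}$)
$v{\left(k,o \right)} = \frac{-16 + k}{2 k}$ ($v{\left(k,o \right)} = 1 \frac{-16 + k}{2 k} = \frac{-16 + k}{2 k}$)
$\left(-98 + v{\left(b,11 \right)}\right) 72 = \left(-98 + \frac{-16 - 6}{2 \left(-6\right)}\right) 72 = \left(-98 + \frac{1}{2} \left(- \frac{1}{6}\right) \left(-22\right)\right) 72 = \left(-98 + \frac{11}{6}\right) 72 = \left(- \frac{577}{6}\right) 72 = -6924$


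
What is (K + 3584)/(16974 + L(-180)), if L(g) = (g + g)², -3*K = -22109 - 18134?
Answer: 50995/439722 ≈ 0.11597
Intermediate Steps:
K = 40243/3 (K = -(-22109 - 18134)/3 = -⅓*(-40243) = 40243/3 ≈ 13414.)
L(g) = 4*g² (L(g) = (2*g)² = 4*g²)
(K + 3584)/(16974 + L(-180)) = (40243/3 + 3584)/(16974 + 4*(-180)²) = 50995/(3*(16974 + 4*32400)) = 50995/(3*(16974 + 129600)) = (50995/3)/146574 = (50995/3)*(1/146574) = 50995/439722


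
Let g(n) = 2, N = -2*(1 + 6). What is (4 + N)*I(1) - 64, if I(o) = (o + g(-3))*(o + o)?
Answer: -124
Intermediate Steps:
N = -14 (N = -2*7 = -14)
I(o) = 2*o*(2 + o) (I(o) = (o + 2)*(o + o) = (2 + o)*(2*o) = 2*o*(2 + o))
(4 + N)*I(1) - 64 = (4 - 14)*(2*1*(2 + 1)) - 64 = -20*3 - 64 = -10*6 - 64 = -60 - 64 = -124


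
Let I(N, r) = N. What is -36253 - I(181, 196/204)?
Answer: -36434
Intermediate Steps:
-36253 - I(181, 196/204) = -36253 - 1*181 = -36253 - 181 = -36434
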